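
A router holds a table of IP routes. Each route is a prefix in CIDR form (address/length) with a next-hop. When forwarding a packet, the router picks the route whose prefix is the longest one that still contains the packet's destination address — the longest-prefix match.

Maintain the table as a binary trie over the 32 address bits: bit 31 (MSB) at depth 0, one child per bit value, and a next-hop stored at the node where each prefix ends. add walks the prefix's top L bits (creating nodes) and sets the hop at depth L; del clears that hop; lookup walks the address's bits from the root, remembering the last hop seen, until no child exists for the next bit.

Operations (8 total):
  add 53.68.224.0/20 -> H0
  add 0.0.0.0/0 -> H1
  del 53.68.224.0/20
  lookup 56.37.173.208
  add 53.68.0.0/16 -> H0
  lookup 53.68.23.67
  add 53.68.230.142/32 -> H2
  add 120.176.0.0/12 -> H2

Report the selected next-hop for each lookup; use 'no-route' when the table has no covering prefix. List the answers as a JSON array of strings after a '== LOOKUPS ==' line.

Trace:
  + 53.68.224.0/20 (H0) depth=20
  + 0.0.0.0/0 (H1) depth=0
  del 53.68.224.0/20 (clear depth 20)
  Q 56.37.173.208: descend 0011 ; hops seen [H1] ; pick H1
  + 53.68.0.0/16 (H0) depth=16
  Q 53.68.23.67: descend 0011010101000100 ; hops seen [H1,H0] ; pick H0
  + 53.68.230.142/32 (H2) depth=32
  + 120.176.0.0/12 (H2) depth=12

== LOOKUPS ==
["H1","H0"]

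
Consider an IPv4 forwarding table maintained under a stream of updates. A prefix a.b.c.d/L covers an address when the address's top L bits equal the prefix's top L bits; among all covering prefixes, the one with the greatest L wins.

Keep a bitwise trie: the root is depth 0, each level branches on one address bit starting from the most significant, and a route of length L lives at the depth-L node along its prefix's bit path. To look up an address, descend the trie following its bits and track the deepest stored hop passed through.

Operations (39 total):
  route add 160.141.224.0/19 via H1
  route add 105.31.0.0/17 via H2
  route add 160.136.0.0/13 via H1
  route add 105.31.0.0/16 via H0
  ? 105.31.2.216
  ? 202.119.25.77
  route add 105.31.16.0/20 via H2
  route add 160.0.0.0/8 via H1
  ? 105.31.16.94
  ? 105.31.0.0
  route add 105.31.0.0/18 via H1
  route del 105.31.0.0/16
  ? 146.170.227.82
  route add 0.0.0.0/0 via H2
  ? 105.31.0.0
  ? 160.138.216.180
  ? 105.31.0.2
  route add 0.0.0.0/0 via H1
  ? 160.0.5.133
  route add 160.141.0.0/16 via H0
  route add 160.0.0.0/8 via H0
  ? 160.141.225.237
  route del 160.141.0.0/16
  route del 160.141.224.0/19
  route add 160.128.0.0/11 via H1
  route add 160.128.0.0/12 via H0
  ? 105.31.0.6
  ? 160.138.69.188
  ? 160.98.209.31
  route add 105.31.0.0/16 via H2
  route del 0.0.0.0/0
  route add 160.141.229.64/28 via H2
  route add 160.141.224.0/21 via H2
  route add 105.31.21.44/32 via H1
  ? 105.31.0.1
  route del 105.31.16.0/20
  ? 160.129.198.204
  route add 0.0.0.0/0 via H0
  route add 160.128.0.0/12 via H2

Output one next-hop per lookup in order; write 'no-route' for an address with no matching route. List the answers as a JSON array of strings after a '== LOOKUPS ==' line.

Process each operation:
  add 160.141.224.0/19 -> H1 at depth 19
  add 105.31.0.0/17 -> H2 at depth 17
  add 160.136.0.0/13 -> H1 at depth 13
  add 105.31.0.0/16 -> H0 at depth 16
  ? 105.31.2.216  path d0:-→d1:-→d2:-→d3:-→d4:-→d5:-→d6:-→d7:-→d8:-→d9:-→d10:-→d11:-→d12:-→d13:-→d14:-→d15:-→d16:H0→d17:H2  best=H2
  ? 202.119.25.77  path d0:-→d1:-  best=no-route
  add 105.31.16.0/20 -> H2 at depth 20
  add 160.0.0.0/8 -> H1 at depth 8
  ? 105.31.16.94  path d0:-→d1:-→d2:-→d3:-→d4:-→d5:-→d6:-→d7:-→d8:-→d9:-→d10:-→d11:-→d12:-→d13:-→d14:-→d15:-→d16:H0→d17:H2→d18:-→d19:-→d20:H2  best=H2
  ? 105.31.0.0  path d0:-→d1:-→d2:-→d3:-→d4:-→d5:-→d6:-→d7:-→d8:-→d9:-→d10:-→d11:-→d12:-→d13:-→d14:-→d15:-→d16:H0→d17:H2→d18:-→d19:-  best=H2
  add 105.31.0.0/18 -> H1 at depth 18
  del 105.31.0.0/16 (clear depth 16)
  ? 146.170.227.82  path d0:-→d1:-→d2:-  best=no-route
  add 0.0.0.0/0 -> H2 at depth 0
  ? 105.31.0.0  path d0:H2→d1:-→d2:-→d3:-→d4:-→d5:-→d6:-→d7:-→d8:-→d9:-→d10:-→d11:-→d12:-→d13:-→d14:-→d15:-→d16:-→d17:H2→d18:H1→d19:-  best=H1
  ? 160.138.216.180  path d0:H2→d1:-→d2:-→d3:-→d4:-→d5:-→d6:-→d7:-→d8:H1→d9:-→d10:-→d11:-→d12:-→d13:H1  best=H1
  ? 105.31.0.2  path d0:H2→d1:-→d2:-→d3:-→d4:-→d5:-→d6:-→d7:-→d8:-→d9:-→d10:-→d11:-→d12:-→d13:-→d14:-→d15:-→d16:-→d17:H2→d18:H1→d19:-  best=H1
  add 0.0.0.0/0 -> H1 at depth 0
  ? 160.0.5.133  path d0:H1→d1:-→d2:-→d3:-→d4:-→d5:-→d6:-→d7:-→d8:H1  best=H1
  add 160.141.0.0/16 -> H0 at depth 16
  add 160.0.0.0/8 -> H0 at depth 8
  ? 160.141.225.237  path d0:H1→d1:-→d2:-→d3:-→d4:-→d5:-→d6:-→d7:-→d8:H0→d9:-→d10:-→d11:-→d12:-→d13:H1→d14:-→d15:-→d16:H0→d17:-→d18:-→d19:H1  best=H1
  del 160.141.0.0/16 (clear depth 16)
  del 160.141.224.0/19 (clear depth 19)
  add 160.128.0.0/11 -> H1 at depth 11
  add 160.128.0.0/12 -> H0 at depth 12
  ? 105.31.0.6  path d0:H1→d1:-→d2:-→d3:-→d4:-→d5:-→d6:-→d7:-→d8:-→d9:-→d10:-→d11:-→d12:-→d13:-→d14:-→d15:-→d16:-→d17:H2→d18:H1→d19:-  best=H1
  ? 160.138.69.188  path d0:H1→d1:-→d2:-→d3:-→d4:-→d5:-→d6:-→d7:-→d8:H0→d9:-→d10:-→d11:H1→d12:H0→d13:H1  best=H1
  ? 160.98.209.31  path d0:H1→d1:-→d2:-→d3:-→d4:-→d5:-→d6:-→d7:-→d8:H0  best=H0
  add 105.31.0.0/16 -> H2 at depth 16
  del 0.0.0.0/0 (clear depth 0)
  add 160.141.229.64/28 -> H2 at depth 28
  add 160.141.224.0/21 -> H2 at depth 21
  add 105.31.21.44/32 -> H1 at depth 32
  ? 105.31.0.1  path d0:-→d1:-→d2:-→d3:-→d4:-→d5:-→d6:-→d7:-→d8:-→d9:-→d10:-→d11:-→d12:-→d13:-→d14:-→d15:-→d16:H2→d17:H2→d18:H1→d19:-  best=H1
  del 105.31.16.0/20 (clear depth 20)
  ? 160.129.198.204  path d0:-→d1:-→d2:-→d3:-→d4:-→d5:-→d6:-→d7:-→d8:H0→d9:-→d10:-→d11:H1→d12:H0  best=H0
  add 0.0.0.0/0 -> H0 at depth 0
  add 160.128.0.0/12 -> H2 at depth 12

== LOOKUPS ==
["H2","no-route","H2","H2","no-route","H1","H1","H1","H1","H1","H1","H1","H0","H1","H0"]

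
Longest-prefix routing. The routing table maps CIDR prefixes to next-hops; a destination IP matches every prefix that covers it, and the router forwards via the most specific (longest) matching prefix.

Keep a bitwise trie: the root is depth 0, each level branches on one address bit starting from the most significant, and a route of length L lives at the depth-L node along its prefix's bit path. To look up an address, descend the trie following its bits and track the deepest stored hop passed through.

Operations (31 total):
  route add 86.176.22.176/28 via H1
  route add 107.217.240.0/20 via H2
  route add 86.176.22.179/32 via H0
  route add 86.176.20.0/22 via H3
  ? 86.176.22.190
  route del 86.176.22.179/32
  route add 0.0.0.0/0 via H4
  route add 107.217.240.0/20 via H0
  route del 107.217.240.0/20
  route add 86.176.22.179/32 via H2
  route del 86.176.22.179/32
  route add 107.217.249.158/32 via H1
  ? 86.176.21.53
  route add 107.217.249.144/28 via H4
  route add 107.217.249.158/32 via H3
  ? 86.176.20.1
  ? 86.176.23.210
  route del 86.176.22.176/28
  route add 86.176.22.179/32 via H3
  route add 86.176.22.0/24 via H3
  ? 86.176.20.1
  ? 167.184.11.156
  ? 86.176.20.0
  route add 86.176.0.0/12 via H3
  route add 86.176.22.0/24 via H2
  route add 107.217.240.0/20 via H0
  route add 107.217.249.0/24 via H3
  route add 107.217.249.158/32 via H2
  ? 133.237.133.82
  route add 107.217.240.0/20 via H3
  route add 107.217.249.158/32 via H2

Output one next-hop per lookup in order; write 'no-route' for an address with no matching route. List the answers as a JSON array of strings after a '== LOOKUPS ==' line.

Trace:
  + 86.176.22.176/28 (H1) depth=28
  + 107.217.240.0/20 (H2) depth=20
  + 86.176.22.179/32 (H0) depth=32
  + 86.176.20.0/22 (H3) depth=22
  Q 86.176.22.190: descend 0101011010110000000101101011 ; hops seen [H3,H1] ; pick H1
  del 86.176.22.179/32 (clear depth 32)
  + 0.0.0.0/0 (H4) depth=0
  + 107.217.240.0/20 (H0) depth=20
  del 107.217.240.0/20 (clear depth 20)
  + 86.176.22.179/32 (H2) depth=32
  del 86.176.22.179/32 (clear depth 32)
  + 107.217.249.158/32 (H1) depth=32
  Q 86.176.21.53: descend 0101011010110000000101 ; hops seen [H4,H3] ; pick H3
  + 107.217.249.144/28 (H4) depth=28
  + 107.217.249.158/32 (H3) depth=32
  Q 86.176.20.1: descend 0101011010110000000101 ; hops seen [H4,H3] ; pick H3
  Q 86.176.23.210: descend 01010110101100000001011 ; hops seen [H4,H3] ; pick H3
  del 86.176.22.176/28 (clear depth 28)
  + 86.176.22.179/32 (H3) depth=32
  + 86.176.22.0/24 (H3) depth=24
  Q 86.176.20.1: descend 0101011010110000000101 ; hops seen [H4,H3] ; pick H3
  Q 167.184.11.156: descend ε ; hops seen [H4] ; pick H4
  Q 86.176.20.0: descend 0101011010110000000101 ; hops seen [H4,H3] ; pick H3
  + 86.176.0.0/12 (H3) depth=12
  + 86.176.22.0/24 (H2) depth=24
  + 107.217.240.0/20 (H0) depth=20
  + 107.217.249.0/24 (H3) depth=24
  + 107.217.249.158/32 (H2) depth=32
  Q 133.237.133.82: descend ε ; hops seen [H4] ; pick H4
  + 107.217.240.0/20 (H3) depth=20
  + 107.217.249.158/32 (H2) depth=32

== LOOKUPS ==
["H1","H3","H3","H3","H3","H4","H3","H4"]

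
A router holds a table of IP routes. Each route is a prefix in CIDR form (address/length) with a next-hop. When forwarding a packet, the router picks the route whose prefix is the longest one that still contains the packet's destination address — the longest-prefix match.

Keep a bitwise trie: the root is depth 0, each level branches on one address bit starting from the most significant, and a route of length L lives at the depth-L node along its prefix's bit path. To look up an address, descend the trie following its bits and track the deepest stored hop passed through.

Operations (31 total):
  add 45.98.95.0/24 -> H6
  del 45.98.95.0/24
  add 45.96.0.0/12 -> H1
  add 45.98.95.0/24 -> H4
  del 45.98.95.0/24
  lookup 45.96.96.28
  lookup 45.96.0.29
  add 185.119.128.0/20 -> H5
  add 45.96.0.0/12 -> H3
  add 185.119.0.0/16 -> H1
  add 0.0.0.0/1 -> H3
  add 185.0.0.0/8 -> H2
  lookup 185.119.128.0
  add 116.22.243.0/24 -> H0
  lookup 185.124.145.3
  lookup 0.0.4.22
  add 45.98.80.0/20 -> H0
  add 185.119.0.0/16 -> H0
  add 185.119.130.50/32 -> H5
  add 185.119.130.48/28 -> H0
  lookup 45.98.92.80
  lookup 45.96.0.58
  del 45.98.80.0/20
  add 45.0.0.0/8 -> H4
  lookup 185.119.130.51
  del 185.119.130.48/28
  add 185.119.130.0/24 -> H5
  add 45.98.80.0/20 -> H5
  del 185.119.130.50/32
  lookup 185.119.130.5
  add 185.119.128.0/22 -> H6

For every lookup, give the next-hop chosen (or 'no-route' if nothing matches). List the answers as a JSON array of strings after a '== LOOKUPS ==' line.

Process each operation:
  add 45.98.95.0/24 -> H6 at depth 24
  - 45.98.95.0/24 clear@24
  add 45.96.0.0/12 -> H1 at depth 12
  add 45.98.95.0/24 -> H4 at depth 24
  - 45.98.95.0/24 clear@24
  Q 45.96.96.28: descend 00101101011000 ; hops seen [H1] ; pick H1
  Q 45.96.0.29: descend 00101101011000 ; hops seen [H1] ; pick H1
  add 185.119.128.0/20 -> H5 at depth 20
  add 45.96.0.0/12 -> H3 at depth 12
  add 185.119.0.0/16 -> H1 at depth 16
  add 0.0.0.0/1 -> H3 at depth 1
  add 185.0.0.0/8 -> H2 at depth 8
  Q 185.119.128.0: descend 10111001011101111000 ; hops seen [H2,H1,H5] ; pick H5
  add 116.22.243.0/24 -> H0 at depth 24
  Q 185.124.145.3: descend 101110010111 ; hops seen [H2] ; pick H2
  Q 0.0.4.22: descend 00 ; hops seen [H3] ; pick H3
  add 45.98.80.0/20 -> H0 at depth 20
  add 185.119.0.0/16 -> H0 at depth 16
  add 185.119.130.50/32 -> H5 at depth 32
  add 185.119.130.48/28 -> H0 at depth 28
  Q 45.98.92.80: descend 0010110101100010010111 ; hops seen [H3,H3,H0] ; pick H0
  Q 45.96.0.58: descend 00101101011000 ; hops seen [H3,H3] ; pick H3
  - 45.98.80.0/20 clear@20
  add 45.0.0.0/8 -> H4 at depth 8
  Q 185.119.130.51: descend 1011100101110111100000100011001 ; hops seen [H2,H0,H5,H0] ; pick H0
  - 185.119.130.48/28 clear@28
  add 185.119.130.0/24 -> H5 at depth 24
  add 45.98.80.0/20 -> H5 at depth 20
  - 185.119.130.50/32 clear@32
  Q 185.119.130.5: descend 10111001011101111000001000 ; hops seen [H2,H0,H5,H5] ; pick H5
  add 185.119.128.0/22 -> H6 at depth 22

== LOOKUPS ==
["H1","H1","H5","H2","H3","H0","H3","H0","H5"]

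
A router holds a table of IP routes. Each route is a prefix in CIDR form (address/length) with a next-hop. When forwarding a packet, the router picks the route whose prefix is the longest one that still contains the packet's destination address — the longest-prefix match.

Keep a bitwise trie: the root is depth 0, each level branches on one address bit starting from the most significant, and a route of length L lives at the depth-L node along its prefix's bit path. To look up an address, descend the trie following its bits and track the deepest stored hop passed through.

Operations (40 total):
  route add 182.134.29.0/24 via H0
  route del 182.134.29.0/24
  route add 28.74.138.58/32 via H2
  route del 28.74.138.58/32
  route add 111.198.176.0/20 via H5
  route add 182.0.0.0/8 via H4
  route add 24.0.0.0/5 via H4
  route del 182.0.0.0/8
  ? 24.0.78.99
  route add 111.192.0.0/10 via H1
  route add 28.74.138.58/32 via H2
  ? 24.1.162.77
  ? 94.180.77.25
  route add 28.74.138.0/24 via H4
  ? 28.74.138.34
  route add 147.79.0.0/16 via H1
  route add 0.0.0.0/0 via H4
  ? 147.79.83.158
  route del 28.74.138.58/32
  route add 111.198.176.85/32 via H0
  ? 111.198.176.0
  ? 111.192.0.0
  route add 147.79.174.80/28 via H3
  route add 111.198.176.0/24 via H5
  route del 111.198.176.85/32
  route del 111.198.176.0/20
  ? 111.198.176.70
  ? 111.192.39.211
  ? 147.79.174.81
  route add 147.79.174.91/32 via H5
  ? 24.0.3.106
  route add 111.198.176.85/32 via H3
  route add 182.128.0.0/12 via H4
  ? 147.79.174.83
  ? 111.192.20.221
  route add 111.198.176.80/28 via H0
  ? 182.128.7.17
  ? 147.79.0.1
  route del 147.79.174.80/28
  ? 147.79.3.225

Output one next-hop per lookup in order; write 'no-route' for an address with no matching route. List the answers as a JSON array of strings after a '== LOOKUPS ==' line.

Apply in order:
  add 182.134.29.0/24 -> H0 at depth 24
  - 182.134.29.0/24 clear@24
  add 28.74.138.58/32 -> H2 at depth 32
  - 28.74.138.58/32 clear@32
  add 111.198.176.0/20 -> H5 at depth 20
  add 182.0.0.0/8 -> H4 at depth 8
  add 24.0.0.0/5 -> H4 at depth 5
  - 182.0.0.0/8 clear@8
  Q 24.0.78.99: descend 00011 ; hops seen [H4] ; pick H4
  add 111.192.0.0/10 -> H1 at depth 10
  add 28.74.138.58/32 -> H2 at depth 32
  Q 24.1.162.77: descend 00011 ; hops seen [H4] ; pick H4
  Q 94.180.77.25: descend 01 ; hops seen [∅] ; pick no-route
  add 28.74.138.0/24 -> H4 at depth 24
  Q 28.74.138.34: descend 000111000100101010001010001 ; hops seen [H4,H4] ; pick H4
  add 147.79.0.0/16 -> H1 at depth 16
  add 0.0.0.0/0 -> H4 at depth 0
  Q 147.79.83.158: descend 1001001101001111 ; hops seen [H4,H1] ; pick H1
  - 28.74.138.58/32 clear@32
  add 111.198.176.85/32 -> H0 at depth 32
  Q 111.198.176.0: descend 0110111111000110101100000 ; hops seen [H4,H1,H5] ; pick H5
  Q 111.192.0.0: descend 0110111111000 ; hops seen [H4,H1] ; pick H1
  add 147.79.174.80/28 -> H3 at depth 28
  add 111.198.176.0/24 -> H5 at depth 24
  - 111.198.176.85/32 clear@32
  - 111.198.176.0/20 clear@20
  Q 111.198.176.70: descend 011011111100011010110000010 ; hops seen [H4,H1,H5] ; pick H5
  Q 111.192.39.211: descend 0110111111000 ; hops seen [H4,H1] ; pick H1
  Q 147.79.174.81: descend 1001001101001111101011100101 ; hops seen [H4,H1,H3] ; pick H3
  add 147.79.174.91/32 -> H5 at depth 32
  Q 24.0.3.106: descend 00011 ; hops seen [H4,H4] ; pick H4
  add 111.198.176.85/32 -> H3 at depth 32
  add 182.128.0.0/12 -> H4 at depth 12
  Q 147.79.174.83: descend 1001001101001111101011100101 ; hops seen [H4,H1,H3] ; pick H3
  Q 111.192.20.221: descend 0110111111000 ; hops seen [H4,H1] ; pick H1
  add 111.198.176.80/28 -> H0 at depth 28
  Q 182.128.7.17: descend 1011011010000 ; hops seen [H4,H4] ; pick H4
  Q 147.79.0.1: descend 1001001101001111 ; hops seen [H4,H1] ; pick H1
  - 147.79.174.80/28 clear@28
  Q 147.79.3.225: descend 1001001101001111 ; hops seen [H4,H1] ; pick H1

== LOOKUPS ==
["H4","H4","no-route","H4","H1","H5","H1","H5","H1","H3","H4","H3","H1","H4","H1","H1"]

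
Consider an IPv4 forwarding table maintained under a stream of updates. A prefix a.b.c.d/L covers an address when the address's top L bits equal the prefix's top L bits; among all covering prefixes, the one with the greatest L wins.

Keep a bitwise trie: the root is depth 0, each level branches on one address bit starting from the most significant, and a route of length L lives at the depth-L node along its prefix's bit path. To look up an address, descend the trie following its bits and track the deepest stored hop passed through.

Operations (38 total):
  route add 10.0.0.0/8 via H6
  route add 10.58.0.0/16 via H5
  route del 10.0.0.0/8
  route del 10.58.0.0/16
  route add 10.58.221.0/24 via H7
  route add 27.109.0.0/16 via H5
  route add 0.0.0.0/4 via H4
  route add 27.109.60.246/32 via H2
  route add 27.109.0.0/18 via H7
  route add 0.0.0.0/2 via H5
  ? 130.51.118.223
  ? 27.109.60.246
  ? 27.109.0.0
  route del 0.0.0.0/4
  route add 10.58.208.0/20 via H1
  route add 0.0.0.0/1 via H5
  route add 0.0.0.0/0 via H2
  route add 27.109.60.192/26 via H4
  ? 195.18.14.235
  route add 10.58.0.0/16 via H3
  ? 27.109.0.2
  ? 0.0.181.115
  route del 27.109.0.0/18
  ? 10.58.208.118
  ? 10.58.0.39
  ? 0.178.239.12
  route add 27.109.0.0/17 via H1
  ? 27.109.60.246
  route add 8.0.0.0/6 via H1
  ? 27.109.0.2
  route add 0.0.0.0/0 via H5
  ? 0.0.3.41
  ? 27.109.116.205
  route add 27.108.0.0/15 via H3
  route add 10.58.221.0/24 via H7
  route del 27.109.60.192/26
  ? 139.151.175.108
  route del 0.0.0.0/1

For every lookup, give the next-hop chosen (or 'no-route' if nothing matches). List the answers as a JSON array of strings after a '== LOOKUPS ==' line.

Apply in order:
  + 10.0.0.0/8 (H6) depth=8
  + 10.58.0.0/16 (H5) depth=16
  del 10.0.0.0/8 (clear depth 8)
  del 10.58.0.0/16 (clear depth 16)
  + 10.58.221.0/24 (H7) depth=24
  + 27.109.0.0/16 (H5) depth=16
  + 0.0.0.0/4 (H4) depth=4
  + 27.109.60.246/32 (H2) depth=32
  + 27.109.0.0/18 (H7) depth=18
  + 0.0.0.0/2 (H5) depth=2
  Q 130.51.118.223: descend ε ; hops seen [∅] ; pick no-route
  Q 27.109.60.246: descend 00011011011011010011110011110110 ; hops seen [H5,H5,H7,H2] ; pick H2
  Q 27.109.0.0: descend 000110110110110100 ; hops seen [H5,H5,H7] ; pick H7
  del 0.0.0.0/4 (clear depth 4)
  + 10.58.208.0/20 (H1) depth=20
  + 0.0.0.0/1 (H5) depth=1
  + 0.0.0.0/0 (H2) depth=0
  + 27.109.60.192/26 (H4) depth=26
  Q 195.18.14.235: descend ε ; hops seen [H2] ; pick H2
  + 10.58.0.0/16 (H3) depth=16
  Q 27.109.0.2: descend 000110110110110100 ; hops seen [H2,H5,H5,H5,H7] ; pick H7
  Q 0.0.181.115: descend 0000 ; hops seen [H2,H5,H5] ; pick H5
  del 27.109.0.0/18 (clear depth 18)
  Q 10.58.208.118: descend 00001010001110101101 ; hops seen [H2,H5,H5,H3,H1] ; pick H1
  Q 10.58.0.39: descend 0000101000111010 ; hops seen [H2,H5,H5,H3] ; pick H3
  Q 0.178.239.12: descend 0000 ; hops seen [H2,H5,H5] ; pick H5
  + 27.109.0.0/17 (H1) depth=17
  Q 27.109.60.246: descend 00011011011011010011110011110110 ; hops seen [H2,H5,H5,H5,H1,H4,H2] ; pick H2
  + 8.0.0.0/6 (H1) depth=6
  Q 27.109.0.2: descend 000110110110110100 ; hops seen [H2,H5,H5,H5,H1] ; pick H1
  + 0.0.0.0/0 (H5) depth=0
  Q 0.0.3.41: descend 0000 ; hops seen [H5,H5,H5] ; pick H5
  Q 27.109.116.205: descend 00011011011011010 ; hops seen [H5,H5,H5,H5,H1] ; pick H1
  + 27.108.0.0/15 (H3) depth=15
  + 10.58.221.0/24 (H7) depth=24
  del 27.109.60.192/26 (clear depth 26)
  Q 139.151.175.108: descend ε ; hops seen [H5] ; pick H5
  del 0.0.0.0/1 (clear depth 1)

== LOOKUPS ==
["no-route","H2","H7","H2","H7","H5","H1","H3","H5","H2","H1","H5","H1","H5"]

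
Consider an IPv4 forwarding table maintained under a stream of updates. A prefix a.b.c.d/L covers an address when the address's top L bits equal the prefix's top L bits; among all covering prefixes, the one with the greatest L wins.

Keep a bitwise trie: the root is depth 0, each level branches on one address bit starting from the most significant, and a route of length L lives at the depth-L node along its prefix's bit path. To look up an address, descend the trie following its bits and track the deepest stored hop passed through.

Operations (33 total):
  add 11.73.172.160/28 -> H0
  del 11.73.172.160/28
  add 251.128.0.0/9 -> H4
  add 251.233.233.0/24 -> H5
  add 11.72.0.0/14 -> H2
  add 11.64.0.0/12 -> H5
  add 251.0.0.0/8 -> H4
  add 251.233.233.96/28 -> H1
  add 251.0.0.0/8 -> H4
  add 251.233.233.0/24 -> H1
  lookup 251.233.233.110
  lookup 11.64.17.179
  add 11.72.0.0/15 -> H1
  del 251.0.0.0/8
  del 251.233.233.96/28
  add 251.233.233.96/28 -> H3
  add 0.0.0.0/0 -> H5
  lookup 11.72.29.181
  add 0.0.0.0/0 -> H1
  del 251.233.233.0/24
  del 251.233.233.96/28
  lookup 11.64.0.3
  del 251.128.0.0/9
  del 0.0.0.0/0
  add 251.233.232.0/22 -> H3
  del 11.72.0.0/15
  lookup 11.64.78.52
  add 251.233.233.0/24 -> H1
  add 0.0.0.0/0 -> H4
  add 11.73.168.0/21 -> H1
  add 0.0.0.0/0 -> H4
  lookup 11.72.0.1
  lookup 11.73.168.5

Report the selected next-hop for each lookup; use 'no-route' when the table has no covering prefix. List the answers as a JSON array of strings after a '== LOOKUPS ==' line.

Apply in order:
  add 11.73.172.160/28 -> H0 at depth 28
  del 11.73.172.160/28 (clear depth 28)
  add 251.128.0.0/9 -> H4 at depth 9
  add 251.233.233.0/24 -> H5 at depth 24
  add 11.72.0.0/14 -> H2 at depth 14
  add 11.64.0.0/12 -> H5 at depth 12
  add 251.0.0.0/8 -> H4 at depth 8
  add 251.233.233.96/28 -> H1 at depth 28
  add 251.0.0.0/8 -> H4 at depth 8
  add 251.233.233.0/24 -> H1 at depth 24
  Q 251.233.233.110: descend 1111101111101001111010010110 ; hops seen [H4,H4,H1,H1] ; pick H1
  Q 11.64.17.179: descend 000010110100 ; hops seen [H5] ; pick H5
  add 11.72.0.0/15 -> H1 at depth 15
  del 251.0.0.0/8 (clear depth 8)
  del 251.233.233.96/28 (clear depth 28)
  add 251.233.233.96/28 -> H3 at depth 28
  add 0.0.0.0/0 -> H5 at depth 0
  Q 11.72.29.181: descend 000010110100100 ; hops seen [H5,H5,H2,H1] ; pick H1
  add 0.0.0.0/0 -> H1 at depth 0
  del 251.233.233.0/24 (clear depth 24)
  del 251.233.233.96/28 (clear depth 28)
  Q 11.64.0.3: descend 000010110100 ; hops seen [H1,H5] ; pick H5
  del 251.128.0.0/9 (clear depth 9)
  del 0.0.0.0/0 (clear depth 0)
  add 251.233.232.0/22 -> H3 at depth 22
  del 11.72.0.0/15 (clear depth 15)
  Q 11.64.78.52: descend 000010110100 ; hops seen [H5] ; pick H5
  add 251.233.233.0/24 -> H1 at depth 24
  add 0.0.0.0/0 -> H4 at depth 0
  add 11.73.168.0/21 -> H1 at depth 21
  add 0.0.0.0/0 -> H4 at depth 0
  Q 11.72.0.1: descend 000010110100100 ; hops seen [H4,H5,H2] ; pick H2
  Q 11.73.168.5: descend 000010110100100110101 ; hops seen [H4,H5,H2,H1] ; pick H1

== LOOKUPS ==
["H1","H5","H1","H5","H5","H2","H1"]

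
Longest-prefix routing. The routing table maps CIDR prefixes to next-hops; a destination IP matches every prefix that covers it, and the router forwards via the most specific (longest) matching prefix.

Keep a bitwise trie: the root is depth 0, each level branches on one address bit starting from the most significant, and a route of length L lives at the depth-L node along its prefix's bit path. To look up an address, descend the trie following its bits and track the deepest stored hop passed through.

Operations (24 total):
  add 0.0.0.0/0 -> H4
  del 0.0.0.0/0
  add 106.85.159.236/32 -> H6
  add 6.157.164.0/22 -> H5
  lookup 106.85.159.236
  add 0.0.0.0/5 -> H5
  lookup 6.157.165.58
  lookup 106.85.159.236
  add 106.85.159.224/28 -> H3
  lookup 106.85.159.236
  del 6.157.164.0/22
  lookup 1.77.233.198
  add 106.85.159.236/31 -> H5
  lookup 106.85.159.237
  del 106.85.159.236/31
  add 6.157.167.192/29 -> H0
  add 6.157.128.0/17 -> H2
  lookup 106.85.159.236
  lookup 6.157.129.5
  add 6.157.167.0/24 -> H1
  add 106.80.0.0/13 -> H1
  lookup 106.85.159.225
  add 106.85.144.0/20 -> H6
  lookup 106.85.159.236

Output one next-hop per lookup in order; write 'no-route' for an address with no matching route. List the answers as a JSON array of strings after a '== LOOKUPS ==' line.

Apply in order:
  add 0.0.0.0/0 -> H4 at depth 0
  del 0.0.0.0/0 (clear depth 0)
  add 106.85.159.236/32 -> H6 at depth 32
  add 6.157.164.0/22 -> H5 at depth 22
  lookup 106.85.159.236: bits 01101010010101011001111111101100 walk d0:-→d1:-→d2:-→d3:-→d4:-→d5:-→d6:-→d7:-→d8:-→d9:-→d10:-→d11:-→d12:-→d13:-→d14:-→d15:-→d16:-→d17:-→d18:-→d19:-→d20:-→d21:-→d22:-→d23:-→d24:-→d25:-→d26:-→d27:-→d28:-→d29:-→d30:-→d31:-→d32:H6 -> H6
  add 0.0.0.0/5 -> H5 at depth 5
  lookup 6.157.165.58: bits 0000011010011101101001 walk d0:-→d1:-→d2:-→d3:-→d4:-→d5:H5→d6:-→d7:-→d8:-→d9:-→d10:-→d11:-→d12:-→d13:-→d14:-→d15:-→d16:-→d17:-→d18:-→d19:-→d20:-→d21:-→d22:H5 -> H5
  lookup 106.85.159.236: bits 01101010010101011001111111101100 walk d0:-→d1:-→d2:-→d3:-→d4:-→d5:-→d6:-→d7:-→d8:-→d9:-→d10:-→d11:-→d12:-→d13:-→d14:-→d15:-→d16:-→d17:-→d18:-→d19:-→d20:-→d21:-→d22:-→d23:-→d24:-→d25:-→d26:-→d27:-→d28:-→d29:-→d30:-→d31:-→d32:H6 -> H6
  add 106.85.159.224/28 -> H3 at depth 28
  lookup 106.85.159.236: bits 01101010010101011001111111101100 walk d0:-→d1:-→d2:-→d3:-→d4:-→d5:-→d6:-→d7:-→d8:-→d9:-→d10:-→d11:-→d12:-→d13:-→d14:-→d15:-→d16:-→d17:-→d18:-→d19:-→d20:-→d21:-→d22:-→d23:-→d24:-→d25:-→d26:-→d27:-→d28:H3→d29:-→d30:-→d31:-→d32:H6 -> H6
  del 6.157.164.0/22 (clear depth 22)
  lookup 1.77.233.198: bits 00000 walk d0:-→d1:-→d2:-→d3:-→d4:-→d5:H5 -> H5
  add 106.85.159.236/31 -> H5 at depth 31
  lookup 106.85.159.237: bits 0110101001010101100111111110110 walk d0:-→d1:-→d2:-→d3:-→d4:-→d5:-→d6:-→d7:-→d8:-→d9:-→d10:-→d11:-→d12:-→d13:-→d14:-→d15:-→d16:-→d17:-→d18:-→d19:-→d20:-→d21:-→d22:-→d23:-→d24:-→d25:-→d26:-→d27:-→d28:H3→d29:-→d30:-→d31:H5 -> H5
  del 106.85.159.236/31 (clear depth 31)
  add 6.157.167.192/29 -> H0 at depth 29
  add 6.157.128.0/17 -> H2 at depth 17
  lookup 106.85.159.236: bits 01101010010101011001111111101100 walk d0:-→d1:-→d2:-→d3:-→d4:-→d5:-→d6:-→d7:-→d8:-→d9:-→d10:-→d11:-→d12:-→d13:-→d14:-→d15:-→d16:-→d17:-→d18:-→d19:-→d20:-→d21:-→d22:-→d23:-→d24:-→d25:-→d26:-→d27:-→d28:H3→d29:-→d30:-→d31:-→d32:H6 -> H6
  lookup 6.157.129.5: bits 000001101001110110 walk d0:-→d1:-→d2:-→d3:-→d4:-→d5:H5→d6:-→d7:-→d8:-→d9:-→d10:-→d11:-→d12:-→d13:-→d14:-→d15:-→d16:-→d17:H2→d18:- -> H2
  add 6.157.167.0/24 -> H1 at depth 24
  add 106.80.0.0/13 -> H1 at depth 13
  lookup 106.85.159.225: bits 0110101001010101100111111110 walk d0:-→d1:-→d2:-→d3:-→d4:-→d5:-→d6:-→d7:-→d8:-→d9:-→d10:-→d11:-→d12:-→d13:H1→d14:-→d15:-→d16:-→d17:-→d18:-→d19:-→d20:-→d21:-→d22:-→d23:-→d24:-→d25:-→d26:-→d27:-→d28:H3 -> H3
  add 106.85.144.0/20 -> H6 at depth 20
  lookup 106.85.159.236: bits 01101010010101011001111111101100 walk d0:-→d1:-→d2:-→d3:-→d4:-→d5:-→d6:-→d7:-→d8:-→d9:-→d10:-→d11:-→d12:-→d13:H1→d14:-→d15:-→d16:-→d17:-→d18:-→d19:-→d20:H6→d21:-→d22:-→d23:-→d24:-→d25:-→d26:-→d27:-→d28:H3→d29:-→d30:-→d31:-→d32:H6 -> H6

== LOOKUPS ==
["H6","H5","H6","H6","H5","H5","H6","H2","H3","H6"]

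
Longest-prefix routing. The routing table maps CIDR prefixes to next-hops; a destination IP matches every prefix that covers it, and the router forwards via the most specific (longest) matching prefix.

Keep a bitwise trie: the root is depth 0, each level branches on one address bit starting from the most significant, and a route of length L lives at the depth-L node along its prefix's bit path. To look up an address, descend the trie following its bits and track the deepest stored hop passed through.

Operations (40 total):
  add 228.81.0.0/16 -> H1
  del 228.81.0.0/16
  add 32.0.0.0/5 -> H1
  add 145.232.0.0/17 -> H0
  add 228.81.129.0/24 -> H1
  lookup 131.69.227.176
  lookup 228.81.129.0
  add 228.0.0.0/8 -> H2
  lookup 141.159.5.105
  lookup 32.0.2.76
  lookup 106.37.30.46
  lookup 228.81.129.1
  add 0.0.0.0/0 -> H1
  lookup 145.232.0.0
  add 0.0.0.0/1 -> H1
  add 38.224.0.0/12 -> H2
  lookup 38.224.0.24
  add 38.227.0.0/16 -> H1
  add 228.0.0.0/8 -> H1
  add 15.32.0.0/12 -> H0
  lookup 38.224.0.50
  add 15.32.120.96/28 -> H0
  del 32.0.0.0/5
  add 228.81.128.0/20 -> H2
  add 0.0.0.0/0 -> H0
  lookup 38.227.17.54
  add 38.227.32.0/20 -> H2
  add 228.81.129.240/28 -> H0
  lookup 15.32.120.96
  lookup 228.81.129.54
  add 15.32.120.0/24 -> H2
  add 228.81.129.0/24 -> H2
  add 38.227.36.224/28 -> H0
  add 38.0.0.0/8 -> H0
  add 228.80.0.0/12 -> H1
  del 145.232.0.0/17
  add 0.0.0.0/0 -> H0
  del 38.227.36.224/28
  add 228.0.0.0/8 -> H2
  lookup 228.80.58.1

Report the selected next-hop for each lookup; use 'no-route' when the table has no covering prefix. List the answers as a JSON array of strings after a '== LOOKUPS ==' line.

Apply in order:
  add 228.81.0.0/16 -> H1 at depth 16
  - 228.81.0.0/16 clear@16
  add 32.0.0.0/5 -> H1 at depth 5
  add 145.232.0.0/17 -> H0 at depth 17
  add 228.81.129.0/24 -> H1 at depth 24
  ? 131.69.227.176  path d0:-→d1:-→d2:-→d3:-  best=no-route
  ? 228.81.129.0  path d0:-→d1:-→d2:-→d3:-→d4:-→d5:-→d6:-→d7:-→d8:-→d9:-→d10:-→d11:-→d12:-→d13:-→d14:-→d15:-→d16:-→d17:-→d18:-→d19:-→d20:-→d21:-→d22:-→d23:-→d24:H1  best=H1
  add 228.0.0.0/8 -> H2 at depth 8
  ? 141.159.5.105  path d0:-→d1:-→d2:-→d3:-  best=no-route
  ? 32.0.2.76  path d0:-→d1:-→d2:-→d3:-→d4:-→d5:H1  best=H1
  ? 106.37.30.46  path d0:-→d1:-  best=no-route
  ? 228.81.129.1  path d0:-→d1:-→d2:-→d3:-→d4:-→d5:-→d6:-→d7:-→d8:H2→d9:-→d10:-→d11:-→d12:-→d13:-→d14:-→d15:-→d16:-→d17:-→d18:-→d19:-→d20:-→d21:-→d22:-→d23:-→d24:H1  best=H1
  add 0.0.0.0/0 -> H1 at depth 0
  ? 145.232.0.0  path d0:H1→d1:-→d2:-→d3:-→d4:-→d5:-→d6:-→d7:-→d8:-→d9:-→d10:-→d11:-→d12:-→d13:-→d14:-→d15:-→d16:-→d17:H0  best=H0
  add 0.0.0.0/1 -> H1 at depth 1
  add 38.224.0.0/12 -> H2 at depth 12
  ? 38.224.0.24  path d0:H1→d1:H1→d2:-→d3:-→d4:-→d5:H1→d6:-→d7:-→d8:-→d9:-→d10:-→d11:-→d12:H2  best=H2
  add 38.227.0.0/16 -> H1 at depth 16
  add 228.0.0.0/8 -> H1 at depth 8
  add 15.32.0.0/12 -> H0 at depth 12
  ? 38.224.0.50  path d0:H1→d1:H1→d2:-→d3:-→d4:-→d5:H1→d6:-→d7:-→d8:-→d9:-→d10:-→d11:-→d12:H2→d13:-→d14:-  best=H2
  add 15.32.120.96/28 -> H0 at depth 28
  - 32.0.0.0/5 clear@5
  add 228.81.128.0/20 -> H2 at depth 20
  add 0.0.0.0/0 -> H0 at depth 0
  ? 38.227.17.54  path d0:H0→d1:H1→d2:-→d3:-→d4:-→d5:-→d6:-→d7:-→d8:-→d9:-→d10:-→d11:-→d12:H2→d13:-→d14:-→d15:-→d16:H1  best=H1
  add 38.227.32.0/20 -> H2 at depth 20
  add 228.81.129.240/28 -> H0 at depth 28
  ? 15.32.120.96  path d0:H0→d1:H1→d2:-→d3:-→d4:-→d5:-→d6:-→d7:-→d8:-→d9:-→d10:-→d11:-→d12:H0→d13:-→d14:-→d15:-→d16:-→d17:-→d18:-→d19:-→d20:-→d21:-→d22:-→d23:-→d24:-→d25:-→d26:-→d27:-→d28:H0  best=H0
  ? 228.81.129.54  path d0:H0→d1:-→d2:-→d3:-→d4:-→d5:-→d6:-→d7:-→d8:H1→d9:-→d10:-→d11:-→d12:-→d13:-→d14:-→d15:-→d16:-→d17:-→d18:-→d19:-→d20:H2→d21:-→d22:-→d23:-→d24:H1  best=H1
  add 15.32.120.0/24 -> H2 at depth 24
  add 228.81.129.0/24 -> H2 at depth 24
  add 38.227.36.224/28 -> H0 at depth 28
  add 38.0.0.0/8 -> H0 at depth 8
  add 228.80.0.0/12 -> H1 at depth 12
  - 145.232.0.0/17 clear@17
  add 0.0.0.0/0 -> H0 at depth 0
  - 38.227.36.224/28 clear@28
  add 228.0.0.0/8 -> H2 at depth 8
  ? 228.80.58.1  path d0:H0→d1:-→d2:-→d3:-→d4:-→d5:-→d6:-→d7:-→d8:H2→d9:-→d10:-→d11:-→d12:H1→d13:-→d14:-→d15:-  best=H1

== LOOKUPS ==
["no-route","H1","no-route","H1","no-route","H1","H0","H2","H2","H1","H0","H1","H1"]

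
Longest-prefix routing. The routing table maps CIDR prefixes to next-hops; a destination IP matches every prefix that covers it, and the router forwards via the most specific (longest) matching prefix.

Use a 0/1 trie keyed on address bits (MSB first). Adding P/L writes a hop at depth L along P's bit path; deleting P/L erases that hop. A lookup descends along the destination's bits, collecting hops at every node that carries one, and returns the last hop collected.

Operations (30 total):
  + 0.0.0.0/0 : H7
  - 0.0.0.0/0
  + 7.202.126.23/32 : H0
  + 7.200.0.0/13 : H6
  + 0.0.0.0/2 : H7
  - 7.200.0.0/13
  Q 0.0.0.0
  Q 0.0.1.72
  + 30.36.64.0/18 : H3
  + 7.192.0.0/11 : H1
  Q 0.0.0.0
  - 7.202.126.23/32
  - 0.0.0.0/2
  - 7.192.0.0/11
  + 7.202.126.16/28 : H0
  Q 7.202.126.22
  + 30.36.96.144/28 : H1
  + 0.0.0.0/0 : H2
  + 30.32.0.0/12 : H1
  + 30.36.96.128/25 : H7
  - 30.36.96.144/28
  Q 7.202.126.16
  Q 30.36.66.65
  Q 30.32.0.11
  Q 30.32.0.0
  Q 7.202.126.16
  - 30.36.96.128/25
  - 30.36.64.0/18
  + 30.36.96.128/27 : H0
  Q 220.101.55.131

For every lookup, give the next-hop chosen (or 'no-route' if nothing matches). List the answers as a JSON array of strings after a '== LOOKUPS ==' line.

Process each operation:
  add 0.0.0.0/0 -> H7 at depth 0
  del 0.0.0.0/0 (clear depth 0)
  add 7.202.126.23/32 -> H0 at depth 32
  add 7.200.0.0/13 -> H6 at depth 13
  add 0.0.0.0/2 -> H7 at depth 2
  del 7.200.0.0/13 (clear depth 13)
  Q 0.0.0.0: descend 00000 ; hops seen [H7] ; pick H7
  Q 0.0.1.72: descend 00000 ; hops seen [H7] ; pick H7
  add 30.36.64.0/18 -> H3 at depth 18
  add 7.192.0.0/11 -> H1 at depth 11
  Q 0.0.0.0: descend 00000 ; hops seen [H7] ; pick H7
  del 7.202.126.23/32 (clear depth 32)
  del 0.0.0.0/2 (clear depth 2)
  del 7.192.0.0/11 (clear depth 11)
  add 7.202.126.16/28 -> H0 at depth 28
  Q 7.202.126.22: descend 0000011111001010011111100001011 ; hops seen [H0] ; pick H0
  add 30.36.96.144/28 -> H1 at depth 28
  add 0.0.0.0/0 -> H2 at depth 0
  add 30.32.0.0/12 -> H1 at depth 12
  add 30.36.96.128/25 -> H7 at depth 25
  del 30.36.96.144/28 (clear depth 28)
  Q 7.202.126.16: descend 00000111110010100111111000010 ; hops seen [H2,H0] ; pick H0
  Q 30.36.66.65: descend 000111100010010001 ; hops seen [H2,H1,H3] ; pick H3
  Q 30.32.0.11: descend 0001111000100 ; hops seen [H2,H1] ; pick H1
  Q 30.32.0.0: descend 0001111000100 ; hops seen [H2,H1] ; pick H1
  Q 7.202.126.16: descend 00000111110010100111111000010 ; hops seen [H2,H0] ; pick H0
  del 30.36.96.128/25 (clear depth 25)
  del 30.36.64.0/18 (clear depth 18)
  add 30.36.96.128/27 -> H0 at depth 27
  Q 220.101.55.131: descend ε ; hops seen [H2] ; pick H2

== LOOKUPS ==
["H7","H7","H7","H0","H0","H3","H1","H1","H0","H2"]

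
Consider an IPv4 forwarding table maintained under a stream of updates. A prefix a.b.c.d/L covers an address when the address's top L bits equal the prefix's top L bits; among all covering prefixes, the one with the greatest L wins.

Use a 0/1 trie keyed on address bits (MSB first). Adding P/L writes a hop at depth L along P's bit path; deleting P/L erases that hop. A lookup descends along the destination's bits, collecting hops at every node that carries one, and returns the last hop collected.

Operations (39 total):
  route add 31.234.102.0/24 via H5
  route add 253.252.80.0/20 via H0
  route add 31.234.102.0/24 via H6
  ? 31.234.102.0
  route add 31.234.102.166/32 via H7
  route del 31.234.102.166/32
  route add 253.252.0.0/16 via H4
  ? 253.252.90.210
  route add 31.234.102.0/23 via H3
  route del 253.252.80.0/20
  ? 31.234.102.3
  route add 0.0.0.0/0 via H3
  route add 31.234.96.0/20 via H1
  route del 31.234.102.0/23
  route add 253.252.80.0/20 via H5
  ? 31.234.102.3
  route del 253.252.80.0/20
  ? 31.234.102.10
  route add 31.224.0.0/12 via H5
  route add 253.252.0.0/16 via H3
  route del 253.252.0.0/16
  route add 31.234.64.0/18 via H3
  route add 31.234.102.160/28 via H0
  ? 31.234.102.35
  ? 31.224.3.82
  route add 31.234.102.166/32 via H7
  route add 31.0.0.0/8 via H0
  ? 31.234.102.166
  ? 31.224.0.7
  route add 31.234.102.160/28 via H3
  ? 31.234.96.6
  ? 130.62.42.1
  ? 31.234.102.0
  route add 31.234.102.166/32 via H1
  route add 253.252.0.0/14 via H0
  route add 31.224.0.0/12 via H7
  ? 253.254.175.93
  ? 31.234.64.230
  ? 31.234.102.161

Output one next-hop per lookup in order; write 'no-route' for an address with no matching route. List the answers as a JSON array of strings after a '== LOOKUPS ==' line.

Process each operation:
  add 31.234.102.0/24 -> H5 at depth 24
  add 253.252.80.0/20 -> H0 at depth 20
  add 31.234.102.0/24 -> H6 at depth 24
  lookup 31.234.102.0: bits 000111111110101001100110 walk d0:-→d1:-→d2:-→d3:-→d4:-→d5:-→d6:-→d7:-→d8:-→d9:-→d10:-→d11:-→d12:-→d13:-→d14:-→d15:-→d16:-→d17:-→d18:-→d19:-→d20:-→d21:-→d22:-→d23:-→d24:H6 -> H6
  add 31.234.102.166/32 -> H7 at depth 32
  - 31.234.102.166/32 clear@32
  add 253.252.0.0/16 -> H4 at depth 16
  lookup 253.252.90.210: bits 11111101111111000101 walk d0:-→d1:-→d2:-→d3:-→d4:-→d5:-→d6:-→d7:-→d8:-→d9:-→d10:-→d11:-→d12:-→d13:-→d14:-→d15:-→d16:H4→d17:-→d18:-→d19:-→d20:H0 -> H0
  add 31.234.102.0/23 -> H3 at depth 23
  - 253.252.80.0/20 clear@20
  lookup 31.234.102.3: bits 000111111110101001100110 walk d0:-→d1:-→d2:-→d3:-→d4:-→d5:-→d6:-→d7:-→d8:-→d9:-→d10:-→d11:-→d12:-→d13:-→d14:-→d15:-→d16:-→d17:-→d18:-→d19:-→d20:-→d21:-→d22:-→d23:H3→d24:H6 -> H6
  add 0.0.0.0/0 -> H3 at depth 0
  add 31.234.96.0/20 -> H1 at depth 20
  - 31.234.102.0/23 clear@23
  add 253.252.80.0/20 -> H5 at depth 20
  lookup 31.234.102.3: bits 000111111110101001100110 walk d0:H3→d1:-→d2:-→d3:-→d4:-→d5:-→d6:-→d7:-→d8:-→d9:-→d10:-→d11:-→d12:-→d13:-→d14:-→d15:-→d16:-→d17:-→d18:-→d19:-→d20:H1→d21:-→d22:-→d23:-→d24:H6 -> H6
  - 253.252.80.0/20 clear@20
  lookup 31.234.102.10: bits 000111111110101001100110 walk d0:H3→d1:-→d2:-→d3:-→d4:-→d5:-→d6:-→d7:-→d8:-→d9:-→d10:-→d11:-→d12:-→d13:-→d14:-→d15:-→d16:-→d17:-→d18:-→d19:-→d20:H1→d21:-→d22:-→d23:-→d24:H6 -> H6
  add 31.224.0.0/12 -> H5 at depth 12
  add 253.252.0.0/16 -> H3 at depth 16
  - 253.252.0.0/16 clear@16
  add 31.234.64.0/18 -> H3 at depth 18
  add 31.234.102.160/28 -> H0 at depth 28
  lookup 31.234.102.35: bits 000111111110101001100110 walk d0:H3→d1:-→d2:-→d3:-→d4:-→d5:-→d6:-→d7:-→d8:-→d9:-→d10:-→d11:-→d12:H5→d13:-→d14:-→d15:-→d16:-→d17:-→d18:H3→d19:-→d20:H1→d21:-→d22:-→d23:-→d24:H6 -> H6
  lookup 31.224.3.82: bits 000111111110 walk d0:H3→d1:-→d2:-→d3:-→d4:-→d5:-→d6:-→d7:-→d8:-→d9:-→d10:-→d11:-→d12:H5 -> H5
  add 31.234.102.166/32 -> H7 at depth 32
  add 31.0.0.0/8 -> H0 at depth 8
  lookup 31.234.102.166: bits 00011111111010100110011010100110 walk d0:H3→d1:-→d2:-→d3:-→d4:-→d5:-→d6:-→d7:-→d8:H0→d9:-→d10:-→d11:-→d12:H5→d13:-→d14:-→d15:-→d16:-→d17:-→d18:H3→d19:-→d20:H1→d21:-→d22:-→d23:-→d24:H6→d25:-→d26:-→d27:-→d28:H0→d29:-→d30:-→d31:-→d32:H7 -> H7
  lookup 31.224.0.7: bits 000111111110 walk d0:H3→d1:-→d2:-→d3:-→d4:-→d5:-→d6:-→d7:-→d8:H0→d9:-→d10:-→d11:-→d12:H5 -> H5
  add 31.234.102.160/28 -> H3 at depth 28
  lookup 31.234.96.6: bits 000111111110101001100 walk d0:H3→d1:-→d2:-→d3:-→d4:-→d5:-→d6:-→d7:-→d8:H0→d9:-→d10:-→d11:-→d12:H5→d13:-→d14:-→d15:-→d16:-→d17:-→d18:H3→d19:-→d20:H1→d21:- -> H1
  lookup 130.62.42.1: bits 1 walk d0:H3→d1:- -> H3
  lookup 31.234.102.0: bits 000111111110101001100110 walk d0:H3→d1:-→d2:-→d3:-→d4:-→d5:-→d6:-→d7:-→d8:H0→d9:-→d10:-→d11:-→d12:H5→d13:-→d14:-→d15:-→d16:-→d17:-→d18:H3→d19:-→d20:H1→d21:-→d22:-→d23:-→d24:H6 -> H6
  add 31.234.102.166/32 -> H1 at depth 32
  add 253.252.0.0/14 -> H0 at depth 14
  add 31.224.0.0/12 -> H7 at depth 12
  lookup 253.254.175.93: bits 11111101111111 walk d0:H3→d1:-→d2:-→d3:-→d4:-→d5:-→d6:-→d7:-→d8:-→d9:-→d10:-→d11:-→d12:-→d13:-→d14:H0 -> H0
  lookup 31.234.64.230: bits 000111111110101001 walk d0:H3→d1:-→d2:-→d3:-→d4:-→d5:-→d6:-→d7:-→d8:H0→d9:-→d10:-→d11:-→d12:H7→d13:-→d14:-→d15:-→d16:-→d17:-→d18:H3 -> H3
  lookup 31.234.102.161: bits 00011111111010100110011010100 walk d0:H3→d1:-→d2:-→d3:-→d4:-→d5:-→d6:-→d7:-→d8:H0→d9:-→d10:-→d11:-→d12:H7→d13:-→d14:-→d15:-→d16:-→d17:-→d18:H3→d19:-→d20:H1→d21:-→d22:-→d23:-→d24:H6→d25:-→d26:-→d27:-→d28:H3→d29:- -> H3

== LOOKUPS ==
["H6","H0","H6","H6","H6","H6","H5","H7","H5","H1","H3","H6","H0","H3","H3"]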